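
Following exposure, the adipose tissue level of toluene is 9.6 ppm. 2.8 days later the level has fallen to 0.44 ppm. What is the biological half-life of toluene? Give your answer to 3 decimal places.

0.630 days

A/A₀ = 0.44/9.6 ≈ 0.045833.
n = log₂(21.818) ≈ 4.4475 half-lives elapsed in 2.8 days.
t½ = 2.8/4.4475 ≈ 0.62957 days.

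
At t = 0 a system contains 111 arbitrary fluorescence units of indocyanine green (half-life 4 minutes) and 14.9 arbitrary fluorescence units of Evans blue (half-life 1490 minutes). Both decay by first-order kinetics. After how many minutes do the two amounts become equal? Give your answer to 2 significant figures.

Set 111·(1/2)^(t/4) = 14.9·(1/2)^(t/1490).
Taking log₂: log₂(111/14.9) = t·(1/4 − 1/1490).
log₂(7.4497) = 2.8972; 1/4 − 1/1490 = 0.24933.
t = 2.8972 / 0.24933 ≈ 11.62 minutes.

12 minutes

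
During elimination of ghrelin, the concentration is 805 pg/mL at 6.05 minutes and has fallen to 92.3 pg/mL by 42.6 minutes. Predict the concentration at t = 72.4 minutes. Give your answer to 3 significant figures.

Over Δt = 42.6 − 6.05 = 36.55 minutes, the level fell by a factor of 805/92.3 ≈ 8.7216.
n = log₂(8.7216) ≈ 3.1246 half-lives, so t½ = 36.55/3.1246 ≈ 11.698 minutes.
From t = 42.6 to t = 72.4: 92.3 × (1/2)^((72.4−42.6)/11.698) ≈ 15.788 pg/mL.

15.8 pg/mL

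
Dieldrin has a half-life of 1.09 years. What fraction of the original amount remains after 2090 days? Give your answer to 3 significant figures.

2090 days = 5.72603 years.
n = 5.72603/1.09 ≈ 5.2532 half-lives.
Fraction remaining = (1/2)^5.2532 ≈ 0.026219.

0.0262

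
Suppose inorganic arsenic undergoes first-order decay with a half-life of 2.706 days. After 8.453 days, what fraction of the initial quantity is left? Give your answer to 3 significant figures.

n = 8.453/2.706 ≈ 3.1238 half-lives.
Fraction remaining = (1/2)^3.1238 ≈ 0.11472.

0.115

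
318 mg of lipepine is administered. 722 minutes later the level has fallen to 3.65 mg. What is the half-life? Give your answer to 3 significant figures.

112 minutes

A/A₀ = 3.65/318 ≈ 0.011478.
n = log₂(87.123) ≈ 6.445 half-lives elapsed in 722 minutes.
t½ = 722/6.445 ≈ 112.03 minutes.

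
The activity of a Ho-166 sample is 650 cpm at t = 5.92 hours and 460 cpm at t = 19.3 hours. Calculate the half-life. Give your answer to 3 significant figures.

26.8 hours

Over Δt = 19.3 − 5.92 = 13.38 hours, the level fell by a factor of 650/460 ≈ 1.413.
n = log₂(1.413) ≈ 0.49881 half-lives, so t½ = 13.38/0.49881 ≈ 26.824 hours.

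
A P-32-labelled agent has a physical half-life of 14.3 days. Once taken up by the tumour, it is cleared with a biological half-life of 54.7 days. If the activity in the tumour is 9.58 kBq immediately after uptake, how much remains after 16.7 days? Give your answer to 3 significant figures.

3.45 kBq

1/t_eff = 1/t_phys + 1/t_biol = 1/14.3 + 1/54.7 = 0.088212 per day.
t_eff = 14.3 × 54.7 / (14.3 + 54.7) ≈ 11.336 days.
Remaining = 9.58 × (1/2)^(16.7/11.336) = 9.58 × (1/2)^1.4731 ≈ 3.4507 kBq.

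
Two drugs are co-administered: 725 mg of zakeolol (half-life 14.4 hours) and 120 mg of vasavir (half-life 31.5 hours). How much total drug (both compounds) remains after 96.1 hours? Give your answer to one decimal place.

21.6 mg

zakeolol: 725 × (1/2)^(96.1/14.4) = 725 × (1/2)^6.6736 ≈ 7.102 mg.
vasavir: 120 × (1/2)^(96.1/31.5) = 120 × (1/2)^3.0508 ≈ 14.481 mg.
Total = 7.102 + 14.481 ≈ 21.583 mg.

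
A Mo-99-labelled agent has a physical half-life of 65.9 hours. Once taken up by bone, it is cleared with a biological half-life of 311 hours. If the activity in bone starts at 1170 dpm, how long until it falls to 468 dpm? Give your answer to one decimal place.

1/t_eff = 1/t_phys + 1/t_biol = 1/65.9 + 1/311 = 0.01839 per hour.
t_eff = 65.9 × 311 / (65.9 + 311) ≈ 54.378 hours.
n = log₂(1170/468) ≈ 1.3219; t = 1.3219 × 54.378 ≈ 71.883 hours.

71.9 hours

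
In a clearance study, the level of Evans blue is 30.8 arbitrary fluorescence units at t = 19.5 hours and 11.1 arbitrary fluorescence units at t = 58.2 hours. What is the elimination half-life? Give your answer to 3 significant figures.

26.3 hours

Over Δt = 58.2 − 19.5 = 38.7 hours, the level fell by a factor of 30.8/11.1 ≈ 2.7748.
n = log₂(2.7748) ≈ 1.4724 half-lives, so t½ = 38.7/1.4724 ≈ 26.284 hours.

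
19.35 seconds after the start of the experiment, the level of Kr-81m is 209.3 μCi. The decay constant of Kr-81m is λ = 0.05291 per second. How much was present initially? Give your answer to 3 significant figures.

583 μCi

t½ = ln 2 / λ = 0.69315 / 0.05291 ≈ 13.1 seconds.
Number of half-lives elapsed: n = 19.35/13.1 ≈ 1.477.
A₀ = A × 2^n = 209.3 × 2^1.477 = 209.3 × 2.7838 ≈ 582.64 μCi.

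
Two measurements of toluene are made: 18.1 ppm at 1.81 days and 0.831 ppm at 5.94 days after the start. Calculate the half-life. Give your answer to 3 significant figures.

Over Δt = 5.94 − 1.81 = 4.13 days, the level fell by a factor of 18.1/0.831 ≈ 21.781.
n = log₂(21.781) ≈ 4.445 half-lives, so t½ = 4.13/4.445 ≈ 0.92913 days.

0.929 days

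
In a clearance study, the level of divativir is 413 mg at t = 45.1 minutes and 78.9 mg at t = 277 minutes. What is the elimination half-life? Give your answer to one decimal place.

97.1 minutes

Over Δt = 277 − 45.1 = 231.9 minutes, the level fell by a factor of 413/78.9 ≈ 5.2345.
n = log₂(5.2345) ≈ 2.388 half-lives, so t½ = 231.9/2.388 ≈ 97.109 minutes.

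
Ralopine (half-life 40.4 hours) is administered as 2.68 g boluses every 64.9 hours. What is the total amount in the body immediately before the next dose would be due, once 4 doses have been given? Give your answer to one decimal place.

The 4 doses were given 259.6, 194.7, 129.8, 64.9 hours ago.
Total = 2.68·(1/2)^(259.6/40.4) + 2.68·(1/2)^(194.7/40.4) + 2.68·(1/2)^(129.8/40.4) + 2.68·(1/2)^(64.9/40.4)
      = 0.031174 + 0.094925 + 0.28904 + 0.88014 ≈ 1.2953 g.

1.3 g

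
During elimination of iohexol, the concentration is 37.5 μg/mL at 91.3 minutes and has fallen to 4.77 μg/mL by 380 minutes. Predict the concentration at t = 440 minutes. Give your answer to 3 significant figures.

3.11 μg/mL

Over Δt = 380 − 91.3 = 288.7 minutes, the level fell by a factor of 37.5/4.77 ≈ 7.8616.
n = log₂(7.8616) ≈ 2.9748 half-lives, so t½ = 288.7/2.9748 ≈ 97.048 minutes.
From t = 380 to t = 440: 4.77 × (1/2)^((440−380)/97.048) ≈ 3.1075 μg/mL.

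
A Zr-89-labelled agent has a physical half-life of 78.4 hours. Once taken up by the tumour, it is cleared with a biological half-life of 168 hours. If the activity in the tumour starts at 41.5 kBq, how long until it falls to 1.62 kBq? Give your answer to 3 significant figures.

250 hours

1/t_eff = 1/t_phys + 1/t_biol = 1/78.4 + 1/168 = 0.018707 per hour.
t_eff = 78.4 × 168 / (78.4 + 168) ≈ 53.455 hours.
n = log₂(41.5/1.62) ≈ 4.679; t = 4.679 × 53.455 ≈ 250.12 hours.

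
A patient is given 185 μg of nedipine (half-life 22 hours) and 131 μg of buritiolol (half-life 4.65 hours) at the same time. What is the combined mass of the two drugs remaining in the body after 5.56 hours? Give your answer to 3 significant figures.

nedipine: 185 × (1/2)^(5.56/22) = 185 × (1/2)^0.25273 ≈ 155.27 μg.
buritiolol: 131 × (1/2)^(5.56/4.65) = 131 × (1/2)^1.1957 ≈ 57.191 μg.
Total = 155.27 + 57.191 ≈ 212.46 μg.

212 μg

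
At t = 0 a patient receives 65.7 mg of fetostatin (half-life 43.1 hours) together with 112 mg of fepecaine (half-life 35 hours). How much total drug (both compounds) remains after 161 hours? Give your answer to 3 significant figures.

9.55 mg

fetostatin: 65.7 × (1/2)^(161/43.1) = 65.7 × (1/2)^3.7355 ≈ 4.9325 mg.
fepecaine: 112 × (1/2)^(161/35) = 112 × (1/2)^4.6 ≈ 4.6183 mg.
Total = 4.9325 + 4.6183 ≈ 9.5508 mg.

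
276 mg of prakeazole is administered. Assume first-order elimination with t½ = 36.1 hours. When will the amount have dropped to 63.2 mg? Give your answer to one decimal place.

76.8 hours

Fraction remaining = 63.2/276 ≈ 0.22899.
n = log₂(276/63.2) = ln(4.3671)/ln 2 ≈ 2.1267 half-lives.
t = n × t½ = 2.1267 × 36.1 ≈ 76.773 hours.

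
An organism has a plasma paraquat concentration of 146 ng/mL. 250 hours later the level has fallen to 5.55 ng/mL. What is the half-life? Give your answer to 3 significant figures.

A/A₀ = 5.55/146 ≈ 0.038014.
n = log₂(26.306) ≈ 4.7173 half-lives elapsed in 250 hours.
t½ = 250/4.7173 ≈ 52.996 hours.

53.0 hours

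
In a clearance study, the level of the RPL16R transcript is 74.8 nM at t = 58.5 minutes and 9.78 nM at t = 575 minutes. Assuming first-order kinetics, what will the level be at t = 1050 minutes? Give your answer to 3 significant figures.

1.51 nM

Over Δt = 575 − 58.5 = 516.5 minutes, the level fell by a factor of 74.8/9.78 ≈ 7.6483.
n = log₂(7.6483) ≈ 2.9351 half-lives, so t½ = 516.5/2.9351 ≈ 175.97 minutes.
From t = 575 to t = 1050: 9.78 × (1/2)^((1050−575)/175.97) ≈ 1.5058 nM.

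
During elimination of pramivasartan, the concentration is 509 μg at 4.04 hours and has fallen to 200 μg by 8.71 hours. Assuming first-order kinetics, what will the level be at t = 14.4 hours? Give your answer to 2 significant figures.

Over Δt = 8.71 − 4.04 = 4.67 hours, the level fell by a factor of 509/200 ≈ 2.545.
n = log₂(2.545) ≈ 1.3477 half-lives, so t½ = 4.67/1.3477 ≈ 3.4653 hours.
From t = 8.71 to t = 14.4: 200 × (1/2)^((14.4−8.71)/3.4653) ≈ 64.082 μg.

64 μg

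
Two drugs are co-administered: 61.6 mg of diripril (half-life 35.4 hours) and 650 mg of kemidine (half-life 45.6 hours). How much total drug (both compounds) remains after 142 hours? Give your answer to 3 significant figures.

diripril: 61.6 × (1/2)^(142/35.4) = 61.6 × (1/2)^4.0113 ≈ 3.82 mg.
kemidine: 650 × (1/2)^(142/45.6) = 650 × (1/2)^3.114 ≈ 75.075 mg.
Total = 3.82 + 75.075 ≈ 78.895 mg.

78.9 mg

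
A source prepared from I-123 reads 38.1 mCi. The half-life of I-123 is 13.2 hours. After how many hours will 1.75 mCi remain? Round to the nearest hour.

59 hours

Fraction remaining = 1.75/38.1 ≈ 0.045932.
n = log₂(38.1/1.75) = ln(21.771)/ln 2 ≈ 4.4444 half-lives.
t = n × t½ = 4.4444 × 13.2 ≈ 58.666 hours.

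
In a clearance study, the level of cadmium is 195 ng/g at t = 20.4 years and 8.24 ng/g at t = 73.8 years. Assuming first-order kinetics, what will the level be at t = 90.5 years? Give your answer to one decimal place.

Over Δt = 73.8 − 20.4 = 53.4 years, the level fell by a factor of 195/8.24 ≈ 23.665.
n = log₂(23.665) ≈ 4.5647 half-lives, so t½ = 53.4/4.5647 ≈ 11.699 years.
From t = 73.8 to t = 90.5: 8.24 × (1/2)^((90.5−73.8)/11.699) ≈ 3.0634 ng/g.

3.1 ng/g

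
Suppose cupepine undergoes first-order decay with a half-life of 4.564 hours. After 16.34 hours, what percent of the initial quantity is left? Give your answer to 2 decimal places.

8.36%

n = 16.34/4.564 ≈ 3.5802 half-lives.
Fraction remaining = (1/2)^3.5802 ≈ 0.083609, i.e. 8.3609%.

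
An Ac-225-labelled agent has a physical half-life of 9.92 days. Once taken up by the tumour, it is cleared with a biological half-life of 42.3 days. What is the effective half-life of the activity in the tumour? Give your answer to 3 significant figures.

8.04 days

1/t_eff = 1/t_phys + 1/t_biol = 1/9.92 + 1/42.3 = 0.12445 per day.
t_eff = 9.92 × 42.3 / (9.92 + 42.3) ≈ 8.0355 days.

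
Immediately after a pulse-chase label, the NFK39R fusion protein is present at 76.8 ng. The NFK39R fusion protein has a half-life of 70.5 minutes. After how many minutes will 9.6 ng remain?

9.6/76.8 = 1/8, so 3 half-lives have elapsed.
t = 3 × 70.5 = 211.5 minutes.

211.5 minutes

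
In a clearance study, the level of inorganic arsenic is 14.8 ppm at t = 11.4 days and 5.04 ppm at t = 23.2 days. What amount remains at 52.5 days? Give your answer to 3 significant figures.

0.347 ppm

Over Δt = 23.2 − 11.4 = 11.8 days, the level fell by a factor of 14.8/5.04 ≈ 2.9365.
n = log₂(2.9365) ≈ 1.5541 half-lives, so t½ = 11.8/1.5541 ≈ 7.5928 days.
From t = 23.2 to t = 52.5: 5.04 × (1/2)^((52.5−23.2)/7.5928) ≈ 0.34736 ppm.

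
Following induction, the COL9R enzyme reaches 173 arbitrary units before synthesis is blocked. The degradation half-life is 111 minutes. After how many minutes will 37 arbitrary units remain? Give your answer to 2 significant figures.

Fraction remaining = 37/173 ≈ 0.21387.
n = log₂(173/37) = ln(4.6757)/ln 2 ≈ 2.2252 half-lives.
t = n × t½ = 2.2252 × 111 ≈ 246.99 minutes.

250 minutes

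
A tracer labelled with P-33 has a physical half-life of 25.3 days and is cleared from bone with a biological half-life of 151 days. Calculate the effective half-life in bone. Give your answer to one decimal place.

1/t_eff = 1/t_phys + 1/t_biol = 1/25.3 + 1/151 = 0.046148 per day.
t_eff = 25.3 × 151 / (25.3 + 151) ≈ 21.669 days.

21.7 days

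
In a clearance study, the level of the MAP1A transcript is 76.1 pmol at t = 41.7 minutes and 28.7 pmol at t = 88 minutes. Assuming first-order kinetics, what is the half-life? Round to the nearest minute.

Over Δt = 88 − 41.7 = 46.3 minutes, the level fell by a factor of 76.1/28.7 ≈ 2.6516.
n = log₂(2.6516) ≈ 1.4068 half-lives, so t½ = 46.3/1.4068 ≈ 32.911 minutes.

33 minutes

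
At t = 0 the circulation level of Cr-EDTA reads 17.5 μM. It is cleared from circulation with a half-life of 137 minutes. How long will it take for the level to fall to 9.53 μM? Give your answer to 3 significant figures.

120 minutes

Fraction remaining = 9.53/17.5 ≈ 0.54457.
n = log₂(17.5/9.53) = ln(1.8363)/ln 2 ≈ 0.87681 half-lives.
t = n × t½ = 0.87681 × 137 ≈ 120.12 minutes.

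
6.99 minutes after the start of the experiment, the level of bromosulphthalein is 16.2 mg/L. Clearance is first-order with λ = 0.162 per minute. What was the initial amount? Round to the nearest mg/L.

50 mg/L

t½ = ln 2 / λ = 0.69315 / 0.162 ≈ 4.2787 minutes.
Number of half-lives elapsed: n = 6.99/4.2787 ≈ 1.6337.
A₀ = A × 2^n = 16.2 × 2^1.6337 = 16.2 × 3.103 ≈ 50.269 mg/L.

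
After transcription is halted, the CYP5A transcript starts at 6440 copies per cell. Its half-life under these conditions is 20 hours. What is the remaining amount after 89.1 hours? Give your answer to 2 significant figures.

290 copies per cell

Number of half-lives: n = 89.1/20 ≈ 4.455.
Remaining = 6440 × (1/2)^4.455 = 6440 × 0.045594 ≈ 293.63 copies per cell.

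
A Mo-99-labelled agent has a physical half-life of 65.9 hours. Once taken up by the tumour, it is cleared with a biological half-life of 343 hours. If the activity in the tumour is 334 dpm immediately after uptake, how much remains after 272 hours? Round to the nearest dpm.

1/t_eff = 1/t_phys + 1/t_biol = 1/65.9 + 1/343 = 0.01809 per hour.
t_eff = 65.9 × 343 / (65.9 + 343) ≈ 55.279 hours.
Remaining = 334 × (1/2)^(272/55.279) = 334 × (1/2)^4.9205 ≈ 11.029 dpm.

11 dpm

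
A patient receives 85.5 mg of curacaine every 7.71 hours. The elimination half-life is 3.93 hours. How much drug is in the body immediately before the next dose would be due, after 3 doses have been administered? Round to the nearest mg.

The 3 doses were given 23.13, 15.42, 7.71 hours ago.
Total = 85.5·(1/2)^(23.13/3.93) + 85.5·(1/2)^(15.42/3.93) + 85.5·(1/2)^(7.71/3.93)
      = 1.4463 + 5.6341 + 21.948 ≈ 29.028 mg.

29 mg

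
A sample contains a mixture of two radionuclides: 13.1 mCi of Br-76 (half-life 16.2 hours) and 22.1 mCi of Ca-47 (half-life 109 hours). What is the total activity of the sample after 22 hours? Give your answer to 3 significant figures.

Br-76: 13.1 × (1/2)^(22/16.2) = 13.1 × (1/2)^1.358 ≈ 5.1105 mCi.
Ca-47: 22.1 × (1/2)^(22/109) = 22.1 × (1/2)^0.20183 ≈ 19.215 mCi.
Total = 5.1105 + 19.215 ≈ 24.325 mCi.

24.3 mCi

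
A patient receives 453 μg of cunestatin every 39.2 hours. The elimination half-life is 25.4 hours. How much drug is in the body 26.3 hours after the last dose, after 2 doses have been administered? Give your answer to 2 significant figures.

300 μg

The 2 doses were given 65.5, 26.3 hours ago.
Total = 453·(1/2)^(65.5/25.4) + 453·(1/2)^(26.3/25.4)
      = 75.826 + 221 ≈ 296.83 μg.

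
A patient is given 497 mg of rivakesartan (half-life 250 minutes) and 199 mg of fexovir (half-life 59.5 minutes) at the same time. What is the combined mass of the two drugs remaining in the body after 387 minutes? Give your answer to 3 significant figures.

rivakesartan: 497 × (1/2)^(387/250) = 497 × (1/2)^1.548 ≈ 169.97 mg.
fexovir: 199 × (1/2)^(387/59.5) = 199 × (1/2)^6.5042 ≈ 2.1923 mg.
Total = 169.97 + 2.1923 ≈ 172.16 mg.

172 mg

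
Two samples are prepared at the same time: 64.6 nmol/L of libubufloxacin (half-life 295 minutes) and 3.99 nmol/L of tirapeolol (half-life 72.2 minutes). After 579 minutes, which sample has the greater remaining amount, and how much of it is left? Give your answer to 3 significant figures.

libubufloxacin: 64.6 × (1/2)^1.9627 ≈ 16.573 nmol/L.
tirapeolol: 3.99 × (1/2)^8.0194 ≈ 0.015378 nmol/L.
Libubufloxacin has more remaining, at ≈ 16.573 nmol/L.

libubufloxacin, 16.6 nmol/L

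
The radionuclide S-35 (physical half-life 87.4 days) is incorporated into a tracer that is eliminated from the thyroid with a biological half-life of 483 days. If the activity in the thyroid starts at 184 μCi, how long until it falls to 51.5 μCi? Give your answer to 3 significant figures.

1/t_eff = 1/t_phys + 1/t_biol = 1/87.4 + 1/483 = 0.013512 per day.
t_eff = 87.4 × 483 / (87.4 + 483) ≈ 74.008 days.
n = log₂(184/51.5) ≈ 1.8371; t = 1.8371 × 74.008 ≈ 135.96 days.

136 days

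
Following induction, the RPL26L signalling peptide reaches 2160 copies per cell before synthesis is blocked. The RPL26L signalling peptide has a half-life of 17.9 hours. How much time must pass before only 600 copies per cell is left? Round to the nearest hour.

33 hours

Fraction remaining = 600/2160 ≈ 0.27778.
n = log₂(2160/600) = ln(3.6)/ln 2 ≈ 1.848 half-lives.
t = n × t½ = 1.848 × 17.9 ≈ 33.079 hours.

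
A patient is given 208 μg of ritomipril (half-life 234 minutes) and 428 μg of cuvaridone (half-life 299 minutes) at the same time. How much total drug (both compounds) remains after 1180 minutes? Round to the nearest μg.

34 μg

ritomipril: 208 × (1/2)^(1180/234) = 208 × (1/2)^5.0427 ≈ 6.3103 μg.
cuvaridone: 428 × (1/2)^(1180/299) = 428 × (1/2)^3.9465 ≈ 27.761 μg.
Total = 6.3103 + 27.761 ≈ 34.071 μg.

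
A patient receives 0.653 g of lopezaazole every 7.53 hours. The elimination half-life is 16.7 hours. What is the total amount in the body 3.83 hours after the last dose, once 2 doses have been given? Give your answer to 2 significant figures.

0.96 g

The 2 doses were given 11.36, 3.83 hours ago.
Total = 0.653·(1/2)^(11.36/16.7) + 0.653·(1/2)^(3.83/16.7)
      = 0.40751 + 0.55702 ≈ 0.96454 g.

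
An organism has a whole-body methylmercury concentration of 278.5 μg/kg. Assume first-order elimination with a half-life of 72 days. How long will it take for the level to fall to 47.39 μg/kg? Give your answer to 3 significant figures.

Fraction remaining = 47.39/278.5 ≈ 0.17016.
n = log₂(278.5/47.39) = ln(5.8768)/ln 2 ≈ 2.555 half-lives.
t = n × t½ = 2.555 × 72 ≈ 183.96 days.

184 days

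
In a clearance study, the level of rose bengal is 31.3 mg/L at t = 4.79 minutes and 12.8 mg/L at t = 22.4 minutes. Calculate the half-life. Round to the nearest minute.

14 minutes

Over Δt = 22.4 − 4.79 = 17.61 minutes, the level fell by a factor of 31.3/12.8 ≈ 2.4453.
n = log₂(2.4453) ≈ 1.29 half-lives, so t½ = 17.61/1.29 ≈ 13.651 minutes.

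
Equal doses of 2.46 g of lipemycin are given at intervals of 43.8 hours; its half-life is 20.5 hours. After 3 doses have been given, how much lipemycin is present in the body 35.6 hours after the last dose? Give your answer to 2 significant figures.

The 3 doses were given 123.2, 79.4, 35.6 hours ago.
Total = 2.46·(1/2)^(123.2/20.5) + 2.46·(1/2)^(79.4/20.5) + 2.46·(1/2)^(35.6/20.5)
      = 0.038178 + 0.16788 + 0.73819 ≈ 0.94425 g.

0.94 g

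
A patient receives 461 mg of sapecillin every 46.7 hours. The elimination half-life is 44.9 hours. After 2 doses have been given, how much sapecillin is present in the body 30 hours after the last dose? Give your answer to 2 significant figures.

The 2 doses were given 76.7, 30 hours ago.
Total = 461·(1/2)^(76.7/44.9) + 461·(1/2)^(30/44.9)
      = 141.08 + 290.11 ≈ 431.19 mg.

430 mg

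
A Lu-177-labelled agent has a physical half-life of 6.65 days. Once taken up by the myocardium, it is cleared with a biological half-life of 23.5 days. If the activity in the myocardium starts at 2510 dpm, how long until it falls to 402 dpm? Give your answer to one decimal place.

13.7 days

1/t_eff = 1/t_phys + 1/t_biol = 1/6.65 + 1/23.5 = 0.19293 per day.
t_eff = 6.65 × 23.5 / (6.65 + 23.5) ≈ 5.1833 days.
n = log₂(2510/402) ≈ 2.6424; t = 2.6424 × 5.1833 ≈ 13.696 days.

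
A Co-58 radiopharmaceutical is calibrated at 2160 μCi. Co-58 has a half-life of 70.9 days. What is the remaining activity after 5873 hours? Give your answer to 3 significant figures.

Convert the elapsed time: 5873 hours = 244.708 days.
Number of half-lives: n = 244.708/70.9 ≈ 3.4515.
Remaining = 2160 × (1/2)^3.4515 = 2160 × 0.091413 ≈ 197.45 μCi.

197 μCi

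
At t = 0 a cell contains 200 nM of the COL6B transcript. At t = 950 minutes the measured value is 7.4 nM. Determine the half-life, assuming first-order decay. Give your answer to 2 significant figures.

A/A₀ = 7.4/200 ≈ 0.037.
n = log₂(27.027) ≈ 4.7563 half-lives elapsed in 950 minutes.
t½ = 950/4.7563 ≈ 199.73 minutes.

200 minutes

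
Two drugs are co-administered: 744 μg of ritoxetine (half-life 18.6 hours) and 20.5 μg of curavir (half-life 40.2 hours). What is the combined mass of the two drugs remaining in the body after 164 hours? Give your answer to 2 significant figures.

2.9 μg

ritoxetine: 744 × (1/2)^(164/18.6) = 744 × (1/2)^8.8172 ≈ 1.6494 μg.
curavir: 20.5 × (1/2)^(164/40.2) = 20.5 × (1/2)^4.0796 ≈ 1.2125 μg.
Total = 1.6494 + 1.2125 ≈ 2.8619 μg.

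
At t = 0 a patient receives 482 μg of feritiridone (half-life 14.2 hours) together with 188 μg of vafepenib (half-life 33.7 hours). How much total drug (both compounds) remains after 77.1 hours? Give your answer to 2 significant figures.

feritiridone: 482 × (1/2)^(77.1/14.2) = 482 × (1/2)^5.4296 ≈ 11.184 μg.
vafepenib: 188 × (1/2)^(77.1/33.7) = 188 × (1/2)^2.2878 ≈ 38.499 μg.
Total = 11.184 + 38.499 ≈ 49.683 μg.

50 μg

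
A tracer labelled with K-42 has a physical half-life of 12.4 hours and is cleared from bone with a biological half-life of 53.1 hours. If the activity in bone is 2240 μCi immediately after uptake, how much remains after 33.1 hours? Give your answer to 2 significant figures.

230 μCi

1/t_eff = 1/t_phys + 1/t_biol = 1/12.4 + 1/53.1 = 0.099478 per hour.
t_eff = 12.4 × 53.1 / (12.4 + 53.1) ≈ 10.053 hours.
Remaining = 2240 × (1/2)^(33.1/10.053) = 2240 × (1/2)^3.2927 ≈ 228.58 μCi.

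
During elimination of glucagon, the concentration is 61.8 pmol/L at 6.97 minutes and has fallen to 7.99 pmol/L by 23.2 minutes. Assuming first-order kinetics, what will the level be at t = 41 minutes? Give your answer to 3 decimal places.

0.848 pmol/L

Over Δt = 23.2 − 6.97 = 16.23 minutes, the level fell by a factor of 61.8/7.99 ≈ 7.7347.
n = log₂(7.7347) ≈ 2.9513 half-lives, so t½ = 16.23/2.9513 ≈ 5.4992 minutes.
From t = 23.2 to t = 41: 7.99 × (1/2)^((41−23.2)/5.4992) ≈ 0.84754 pmol/L.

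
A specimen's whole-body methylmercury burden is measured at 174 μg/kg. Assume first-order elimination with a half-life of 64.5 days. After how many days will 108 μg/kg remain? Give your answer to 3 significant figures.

44.4 days

Fraction remaining = 108/174 ≈ 0.62069.
n = log₂(174/108) = ln(1.6111)/ln 2 ≈ 0.68806 half-lives.
t = n × t½ = 0.68806 × 64.5 ≈ 44.38 days.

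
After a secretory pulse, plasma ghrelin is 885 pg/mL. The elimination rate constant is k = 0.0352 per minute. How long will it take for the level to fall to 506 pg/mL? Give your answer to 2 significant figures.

16 minutes

t½ = ln 2 / k = 0.69315 / 0.0352 ≈ 19.692 minutes.
Fraction remaining = 506/885 ≈ 0.57175.
n = log₂(885/506) = ln(1.749)/ln 2 ≈ 0.80654 half-lives.
t = n × t½ = 0.80654 × 19.692 ≈ 15.882 minutes.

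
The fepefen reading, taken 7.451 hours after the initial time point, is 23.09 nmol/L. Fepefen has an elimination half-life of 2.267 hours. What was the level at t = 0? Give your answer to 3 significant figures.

225 nmol/L

Number of half-lives elapsed: n = 7.451/2.267 ≈ 3.2867.
A₀ = A × 2^n = 23.09 × 2^3.2867 = 23.09 × 9.7589 ≈ 225.33 nmol/L.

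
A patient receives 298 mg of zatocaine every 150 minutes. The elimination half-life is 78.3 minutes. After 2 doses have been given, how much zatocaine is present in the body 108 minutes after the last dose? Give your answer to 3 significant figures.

The 2 doses were given 258, 108 minutes ago.
Total = 298·(1/2)^(258/78.3) + 298·(1/2)^(108/78.3)
      = 30.361 + 114.55 ≈ 144.91 mg.

145 mg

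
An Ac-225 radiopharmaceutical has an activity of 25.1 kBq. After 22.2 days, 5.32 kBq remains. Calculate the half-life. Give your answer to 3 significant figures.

A/A₀ = 5.32/25.1 ≈ 0.21195.
n = log₂(4.718) ≈ 2.2382 half-lives elapsed in 22.2 days.
t½ = 22.2/2.2382 ≈ 9.9187 days.

9.92 days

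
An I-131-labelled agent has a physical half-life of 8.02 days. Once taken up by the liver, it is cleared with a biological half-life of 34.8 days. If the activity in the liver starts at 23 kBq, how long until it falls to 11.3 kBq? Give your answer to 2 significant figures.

6.7 days

1/t_eff = 1/t_phys + 1/t_biol = 1/8.02 + 1/34.8 = 0.15342 per day.
t_eff = 8.02 × 34.8 / (8.02 + 34.8) ≈ 6.5179 days.
n = log₂(23/11.3) ≈ 1.0253; t = 1.0253 × 6.5179 ≈ 6.6829 days.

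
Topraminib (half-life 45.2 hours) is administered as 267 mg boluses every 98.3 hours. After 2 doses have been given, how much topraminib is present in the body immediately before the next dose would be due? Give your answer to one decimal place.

The 2 doses were given 196.6, 98.3 hours ago.
Total = 267·(1/2)^(196.6/45.2) + 267·(1/2)^(98.3/45.2)
      = 13.097 + 59.134 ≈ 72.231 mg.

72.2 mg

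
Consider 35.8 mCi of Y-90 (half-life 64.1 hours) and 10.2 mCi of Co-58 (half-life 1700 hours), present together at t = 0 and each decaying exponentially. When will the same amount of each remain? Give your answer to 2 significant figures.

120 hours

Set 35.8·(1/2)^(t/64.1) = 10.2·(1/2)^(t/1700).
Taking log₂: log₂(35.8/10.2) = t·(1/64.1 − 1/1700).
log₂(3.5098) = 1.8114; 1/64.1 − 1/1700 = 0.015012.
t = 1.8114 / 0.015012 ≈ 120.66 hours.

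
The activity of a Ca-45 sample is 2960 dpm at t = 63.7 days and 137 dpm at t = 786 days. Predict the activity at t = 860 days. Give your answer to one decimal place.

Over Δt = 786 − 63.7 = 722.3 days, the level fell by a factor of 2960/137 ≈ 21.606.
n = log₂(21.606) ≈ 4.4333 half-lives, so t½ = 722.3/4.4333 ≈ 162.92 days.
From t = 786 to t = 860: 137 × (1/2)^((860−786)/162.92) ≈ 99.998 dpm.

100.0 dpm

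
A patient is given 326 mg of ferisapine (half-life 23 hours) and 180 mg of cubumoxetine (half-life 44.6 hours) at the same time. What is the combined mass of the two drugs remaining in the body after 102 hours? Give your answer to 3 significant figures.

52.0 mg

ferisapine: 326 × (1/2)^(102/23) = 326 × (1/2)^4.4348 ≈ 15.074 mg.
cubumoxetine: 180 × (1/2)^(102/44.6) = 180 × (1/2)^2.287 ≈ 36.882 mg.
Total = 15.074 + 36.882 ≈ 51.956 mg.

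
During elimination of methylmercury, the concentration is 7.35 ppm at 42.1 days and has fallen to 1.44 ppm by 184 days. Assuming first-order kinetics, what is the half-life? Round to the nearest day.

Over Δt = 184 − 42.1 = 141.9 days, the level fell by a factor of 7.35/1.44 ≈ 5.1042.
n = log₂(5.1042) ≈ 2.3517 half-lives, so t½ = 141.9/2.3517 ≈ 60.34 days.

60 days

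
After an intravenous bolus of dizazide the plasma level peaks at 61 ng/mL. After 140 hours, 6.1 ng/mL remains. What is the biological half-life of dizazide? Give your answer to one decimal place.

42.1 hours

A/A₀ = 6.1/61 ≈ 0.1.
n = log₂(10) ≈ 3.3219 half-lives elapsed in 140 hours.
t½ = 140/3.3219 ≈ 42.144 hours.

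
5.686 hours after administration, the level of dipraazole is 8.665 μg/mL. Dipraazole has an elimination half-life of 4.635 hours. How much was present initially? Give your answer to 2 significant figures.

20 μg/mL

Number of half-lives elapsed: n = 5.686/4.635 ≈ 1.2268.
A₀ = A × 2^n = 8.665 × 2^1.2268 = 8.665 × 2.3404 ≈ 20.28 μg/mL.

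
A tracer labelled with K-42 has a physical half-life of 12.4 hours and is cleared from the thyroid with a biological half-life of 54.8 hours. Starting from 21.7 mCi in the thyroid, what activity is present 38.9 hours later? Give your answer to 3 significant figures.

1/t_eff = 1/t_phys + 1/t_biol = 1/12.4 + 1/54.8 = 0.098893 per hour.
t_eff = 12.4 × 54.8 / (12.4 + 54.8) ≈ 10.112 hours.
Remaining = 21.7 × (1/2)^(38.9/10.112) = 21.7 × (1/2)^3.847 ≈ 1.508 mCi.

1.51 mCi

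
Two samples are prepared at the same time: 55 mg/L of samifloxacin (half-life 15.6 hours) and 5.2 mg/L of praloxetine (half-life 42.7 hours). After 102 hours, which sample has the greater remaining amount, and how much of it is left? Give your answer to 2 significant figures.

samifloxacin: 55 × (1/2)^6.5385 ≈ 0.59168 mg/L.
praloxetine: 5.2 × (1/2)^2.3888 ≈ 0.99292 mg/L.
Praloxetine has more remaining, at ≈ 0.99292 mg/L.

praloxetine, 0.99 mg/L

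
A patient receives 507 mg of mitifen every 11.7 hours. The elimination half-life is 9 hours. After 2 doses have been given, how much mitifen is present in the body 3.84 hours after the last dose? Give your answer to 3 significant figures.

The 2 doses were given 15.54, 3.84 hours ago.
Total = 507·(1/2)^(15.54/9) + 507·(1/2)^(3.84/9)
      = 153.19 + 377.2 ≈ 530.39 mg.

530 mg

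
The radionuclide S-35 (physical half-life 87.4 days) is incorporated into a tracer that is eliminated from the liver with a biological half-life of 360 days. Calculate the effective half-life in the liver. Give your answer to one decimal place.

70.3 days

1/t_eff = 1/t_phys + 1/t_biol = 1/87.4 + 1/360 = 0.014219 per day.
t_eff = 87.4 × 360 / (87.4 + 360) ≈ 70.326 days.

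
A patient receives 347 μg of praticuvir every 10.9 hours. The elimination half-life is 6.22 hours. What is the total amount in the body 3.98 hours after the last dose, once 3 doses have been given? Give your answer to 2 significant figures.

310 μg

The 3 doses were given 25.78, 14.88, 3.98 hours ago.
Total = 347·(1/2)^(25.78/6.22) + 347·(1/2)^(14.88/6.22) + 347·(1/2)^(3.98/6.22)
      = 19.618 + 66.097 + 222.69 ≈ 308.41 μg.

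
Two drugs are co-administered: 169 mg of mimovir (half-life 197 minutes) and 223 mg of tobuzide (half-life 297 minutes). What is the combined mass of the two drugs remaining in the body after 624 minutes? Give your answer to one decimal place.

mimovir: 169 × (1/2)^(624/197) = 169 × (1/2)^3.1675 ≈ 18.809 mg.
tobuzide: 223 × (1/2)^(624/297) = 223 × (1/2)^2.101 ≈ 51.98 mg.
Total = 18.809 + 51.98 ≈ 70.789 mg.

70.8 mg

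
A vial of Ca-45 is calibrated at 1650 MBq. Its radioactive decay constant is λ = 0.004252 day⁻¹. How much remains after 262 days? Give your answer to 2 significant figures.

t½ = ln 2 / λ = 0.69315 / 0.004252 ≈ 163.02 days.
Number of half-lives: n = 262/163.02 ≈ 1.6072.
Remaining = 1650 × (1/2)^1.6072 = 1650 × 0.32824 ≈ 541.59 MBq.

540 MBq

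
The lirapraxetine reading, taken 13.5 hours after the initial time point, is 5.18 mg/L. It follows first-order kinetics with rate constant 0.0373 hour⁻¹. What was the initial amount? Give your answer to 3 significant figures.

t½ = ln 2 / k = 0.69315 / 0.0373 ≈ 18.583 hours.
Number of half-lives elapsed: n = 13.5/18.583 ≈ 0.72647.
A₀ = A × 2^n = 5.18 × 2^0.72647 = 5.18 × 1.6546 ≈ 8.5707 mg/L.

8.57 mg/L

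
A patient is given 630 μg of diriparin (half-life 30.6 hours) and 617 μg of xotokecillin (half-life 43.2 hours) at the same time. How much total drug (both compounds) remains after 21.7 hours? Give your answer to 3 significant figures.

821 μg

diriparin: 630 × (1/2)^(21.7/30.6) = 630 × (1/2)^0.70915 ≈ 385.36 μg.
xotokecillin: 617 × (1/2)^(21.7/43.2) = 617 × (1/2)^0.50231 ≈ 435.59 μg.
Total = 385.36 + 435.59 ≈ 820.94 μg.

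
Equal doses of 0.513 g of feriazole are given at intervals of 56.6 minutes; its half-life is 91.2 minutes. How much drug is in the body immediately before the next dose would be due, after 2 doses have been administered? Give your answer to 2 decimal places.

The 2 doses were given 113.2, 56.6 minutes ago.
Total = 0.513·(1/2)^(113.2/91.2) + 0.513·(1/2)^(56.6/91.2)
      = 0.21701 + 0.33365 ≈ 0.55066 g.

0.55 g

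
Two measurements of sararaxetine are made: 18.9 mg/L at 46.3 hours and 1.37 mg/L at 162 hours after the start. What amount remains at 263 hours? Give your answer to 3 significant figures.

0.139 mg/L

Over Δt = 162 − 46.3 = 115.7 hours, the level fell by a factor of 18.9/1.37 ≈ 13.796.
n = log₂(13.796) ≈ 3.7861 half-lives, so t½ = 115.7/3.7861 ≈ 30.559 hours.
From t = 162 to t = 263: 1.37 × (1/2)^((263−162)/30.559) ≈ 0.13861 mg/L.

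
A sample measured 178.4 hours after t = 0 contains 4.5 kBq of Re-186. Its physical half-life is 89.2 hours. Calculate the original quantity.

Number of half-lives elapsed: n = 178.4/89.2 ≈ 2.
A₀ = A × 2^n = 4.5 × 2^2 = 4.5 × 4 ≈ 18 kBq.

18 kBq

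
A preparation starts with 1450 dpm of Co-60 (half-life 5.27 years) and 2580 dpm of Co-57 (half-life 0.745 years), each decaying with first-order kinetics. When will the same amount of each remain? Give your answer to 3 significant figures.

0.721 years

Set 1450·(1/2)^(t/5.27) = 2580·(1/2)^(t/0.745).
Taking log₂: log₂(1450/2580) = t·(1/5.27 − 1/0.745).
log₂(0.56202) = -0.83132; 1/5.27 − 1/0.745 = -1.1525.
t = -0.83132 / -1.1525 ≈ 0.7213 years.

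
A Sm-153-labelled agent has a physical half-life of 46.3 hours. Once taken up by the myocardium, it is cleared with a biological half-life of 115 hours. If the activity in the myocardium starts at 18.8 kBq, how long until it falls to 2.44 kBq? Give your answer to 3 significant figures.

1/t_eff = 1/t_phys + 1/t_biol = 1/46.3 + 1/115 = 0.030294 per hour.
t_eff = 46.3 × 115 / (46.3 + 115) ≈ 33.01 hours.
n = log₂(18.8/2.44) ≈ 2.9458; t = 2.9458 × 33.01 ≈ 97.24 hours.

97.2 hours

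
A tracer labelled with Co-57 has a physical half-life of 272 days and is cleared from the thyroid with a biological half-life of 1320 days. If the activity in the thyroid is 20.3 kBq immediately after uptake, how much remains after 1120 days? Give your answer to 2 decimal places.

0.65 kBq

1/t_eff = 1/t_phys + 1/t_biol = 1/272 + 1/1320 = 0.004434 per day.
t_eff = 272 × 1320 / (272 + 1320) ≈ 225.53 days.
Remaining = 20.3 × (1/2)^(1120/225.53) = 20.3 × (1/2)^4.9661 ≈ 0.64944 kBq.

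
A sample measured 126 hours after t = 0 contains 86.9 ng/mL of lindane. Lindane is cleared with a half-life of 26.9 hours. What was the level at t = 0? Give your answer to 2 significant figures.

Number of half-lives elapsed: n = 126/26.9 ≈ 4.684.
A₀ = A × 2^n = 86.9 × 2^4.684 = 86.9 × 25.706 ≈ 2233.8 ng/mL.

2200 ng/mL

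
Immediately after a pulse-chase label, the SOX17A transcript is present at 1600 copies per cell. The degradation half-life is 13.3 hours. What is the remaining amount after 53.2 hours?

100 copies per cell

Elapsed time is 4 half-lives (53.2/13.3).
Each half-life halves the amount: 1600 × (1/2)^4 = 1600/16 = 100 copies per cell.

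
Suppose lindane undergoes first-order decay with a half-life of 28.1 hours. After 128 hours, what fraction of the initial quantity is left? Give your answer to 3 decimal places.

n = 128/28.1 ≈ 4.5552 half-lives.
Fraction remaining = (1/2)^4.5552 ≈ 0.042536.

0.043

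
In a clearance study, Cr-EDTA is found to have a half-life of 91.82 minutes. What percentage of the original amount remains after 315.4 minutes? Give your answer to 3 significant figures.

9.25%

n = 315.4/91.82 ≈ 3.435 half-lives.
Fraction remaining = (1/2)^3.435 ≈ 0.092463, i.e. 9.2463%.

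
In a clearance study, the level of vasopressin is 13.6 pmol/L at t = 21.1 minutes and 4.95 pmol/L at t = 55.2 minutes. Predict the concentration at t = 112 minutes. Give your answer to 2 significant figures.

0.92 pmol/L

Over Δt = 55.2 − 21.1 = 34.1 minutes, the level fell by a factor of 13.6/4.95 ≈ 2.7475.
n = log₂(2.7475) ≈ 1.4581 half-lives, so t½ = 34.1/1.4581 ≈ 23.386 minutes.
From t = 55.2 to t = 112: 4.95 × (1/2)^((112−55.2)/23.386) ≈ 0.91934 pmol/L.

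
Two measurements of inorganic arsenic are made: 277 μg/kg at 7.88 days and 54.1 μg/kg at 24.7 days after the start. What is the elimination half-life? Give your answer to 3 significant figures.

Over Δt = 24.7 − 7.88 = 16.82 days, the level fell by a factor of 277/54.1 ≈ 5.1201.
n = log₂(5.1201) ≈ 2.3562 half-lives, so t½ = 16.82/2.3562 ≈ 7.1387 days.

7.14 days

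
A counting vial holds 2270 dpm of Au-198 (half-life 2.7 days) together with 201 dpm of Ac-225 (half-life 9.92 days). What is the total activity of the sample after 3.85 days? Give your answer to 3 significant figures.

Au-198: 2270 × (1/2)^(3.85/2.7) = 2270 × (1/2)^1.4259 ≈ 844.85 dpm.
Ac-225: 201 × (1/2)^(3.85/9.92) = 201 × (1/2)^0.3881 ≈ 153.59 dpm.
Total = 844.85 + 153.59 ≈ 998.44 dpm.

998 dpm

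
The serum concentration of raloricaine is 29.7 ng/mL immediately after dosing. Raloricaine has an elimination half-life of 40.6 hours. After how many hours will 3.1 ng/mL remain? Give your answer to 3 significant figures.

132 hours

Fraction remaining = 3.1/29.7 ≈ 0.10438.
n = log₂(29.7/3.1) = ln(9.5806)/ln 2 ≈ 3.2601 half-lives.
t = n × t½ = 3.2601 × 40.6 ≈ 132.36 hours.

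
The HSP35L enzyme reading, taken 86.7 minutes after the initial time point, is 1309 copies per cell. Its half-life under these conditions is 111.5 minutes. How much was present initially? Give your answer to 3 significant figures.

Number of half-lives elapsed: n = 86.7/111.5 ≈ 0.77758.
A₀ = A × 2^n = 1309 × 2^0.77758 = 1309 × 1.7143 ≈ 2244 copies per cell.

2240 copies per cell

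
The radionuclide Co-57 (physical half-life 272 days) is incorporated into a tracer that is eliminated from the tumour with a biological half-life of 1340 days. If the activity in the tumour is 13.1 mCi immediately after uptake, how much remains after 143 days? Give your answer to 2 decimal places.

8.45 mCi

1/t_eff = 1/t_phys + 1/t_biol = 1/272 + 1/1340 = 0.0044227 per day.
t_eff = 272 × 1340 / (272 + 1340) ≈ 226.1 days.
Remaining = 13.1 × (1/2)^(143/226.1) = 13.1 × (1/2)^0.63245 ≈ 8.4505 mCi.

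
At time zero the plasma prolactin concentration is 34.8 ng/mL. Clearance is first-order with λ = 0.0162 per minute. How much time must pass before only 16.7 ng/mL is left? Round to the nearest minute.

45 minutes

t½ = ln 2 / λ = 0.69315 / 0.0162 ≈ 42.787 minutes.
Fraction remaining = 16.7/34.8 ≈ 0.47989.
n = log₂(34.8/16.7) = ln(2.0838)/ln 2 ≈ 1.0592 half-lives.
t = n × t½ = 1.0592 × 42.787 ≈ 45.322 minutes.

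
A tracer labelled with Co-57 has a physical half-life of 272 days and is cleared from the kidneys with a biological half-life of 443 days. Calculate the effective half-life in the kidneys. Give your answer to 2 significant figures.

1/t_eff = 1/t_phys + 1/t_biol = 1/272 + 1/443 = 0.0059338 per day.
t_eff = 272 × 443 / (272 + 443) ≈ 168.53 days.

170 days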